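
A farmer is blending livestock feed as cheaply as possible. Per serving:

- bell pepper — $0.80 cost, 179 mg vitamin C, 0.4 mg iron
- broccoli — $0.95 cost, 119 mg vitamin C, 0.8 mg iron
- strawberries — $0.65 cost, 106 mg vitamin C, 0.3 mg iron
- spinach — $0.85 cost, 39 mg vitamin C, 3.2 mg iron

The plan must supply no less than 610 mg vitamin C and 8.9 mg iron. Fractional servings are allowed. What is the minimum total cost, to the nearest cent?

$4.36

This is a tiny linear program; its minimum lies at a vertex of the feasible set. List the vertices and price them.
bell pepper only: max(610/179, 8.9/0.4) = 22.25 servings → $17.80.
broccoli only: max(610/119, 8.9/0.8) = 11.12 servings → $10.57.
strawberries only: max(610/106, 8.9/0.3) = 29.67 servings → $19.28.
spinach only: max(610/39, 8.9/3.2) = 15.64 servings → $13.29.
bell pepper + broccoli: the both-tight solution has a negative serving — not a feasible corner.
bell pepper + strawberries: the both-tight solution has a negative serving — not a feasible corner.
bell pepper + spinach with both tight: 2.88 servings and 2.421 servings → $4.36.
broccoli + strawberries with both targets exact would need a negative amount; discard.
broccoli + spinach with both tight: 4.591 servings and 1.634 servings → $5.75.
strawberries + spinach with both tight: 4.9 servings and 2.322 servings → $5.16.
The minimum over all feasible corners is $4.36.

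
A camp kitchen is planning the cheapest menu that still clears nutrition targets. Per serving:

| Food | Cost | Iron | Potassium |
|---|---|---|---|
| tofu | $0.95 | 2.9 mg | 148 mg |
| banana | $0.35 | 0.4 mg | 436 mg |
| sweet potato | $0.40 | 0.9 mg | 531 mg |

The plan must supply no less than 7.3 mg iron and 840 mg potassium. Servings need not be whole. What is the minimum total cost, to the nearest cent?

$2.49

The cheapest plan sits at a corner of the feasible region — with two constraints it uses at most two foods.
tofu only: max(7.3/2.9, 840/148) = 5.676 servings → $5.39.
banana only: max(7.3/0.4, 840/436) = 18.25 servings → $6.39.
sweet potato only: max(7.3/0.9, 840/531) = 8.111 servings → $3.24.
tofu + banana with both tight: 2.362 servings and 1.125 servings → $2.64.
tofu + sweet potato with both tight: 2.218 servings and 0.9637 servings → $2.49.
banana + sweet potato: intersection lies outside the first quadrant.
Cheapest feasible corner: $2.49.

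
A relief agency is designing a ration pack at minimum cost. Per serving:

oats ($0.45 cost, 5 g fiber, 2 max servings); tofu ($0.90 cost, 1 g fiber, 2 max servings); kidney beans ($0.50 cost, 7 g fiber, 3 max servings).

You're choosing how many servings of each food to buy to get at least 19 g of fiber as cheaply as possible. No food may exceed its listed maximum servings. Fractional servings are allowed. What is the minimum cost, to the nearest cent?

Cost per g of fiber: kidney beans $0.0714, oats $0.0900, tofu $0.9000.
Take 2.714 servings of kidney beans: +19.0 g fiber for $1.36 (total $1.36, still need 0.0 g).
Filling from the cheapest source first is optimal under one linear minimum: $1.36.

$1.36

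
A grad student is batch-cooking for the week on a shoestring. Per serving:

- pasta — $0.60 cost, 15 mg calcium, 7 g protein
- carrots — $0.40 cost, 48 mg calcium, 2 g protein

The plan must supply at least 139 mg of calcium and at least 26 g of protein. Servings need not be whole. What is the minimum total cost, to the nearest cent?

An LP optimum is at a vertex; with two nutrient constraints at most two foods are used. Check each candidate.
pasta only: max(139/15, 26/7) = 9.267 servings → $5.56.
carrots only: max(139/48, 26/2) = 13 servings → $5.20.
pasta + carrots with both tight: 3.17 servings and 1.905 servings → $2.66.
Cheapest feasible corner: $2.66.

$2.66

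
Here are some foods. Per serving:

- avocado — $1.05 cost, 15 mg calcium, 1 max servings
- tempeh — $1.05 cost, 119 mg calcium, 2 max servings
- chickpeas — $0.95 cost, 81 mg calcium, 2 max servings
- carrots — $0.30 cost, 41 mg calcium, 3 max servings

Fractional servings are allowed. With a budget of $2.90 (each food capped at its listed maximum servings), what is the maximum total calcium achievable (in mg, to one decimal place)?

349.7 mg

Calcium per dollar: carrots 136.7, tempeh 113.3, chickpeas 85.26, avocado 14.29.
Take 3 servings of carrots: spends $0.90, +123.0 mg calcium (running total 123.0 mg).
Take 1.905 servings of tempeh: spends $2.00, +226.7 mg calcium (running total 349.7 mg).
Greedy by best ratio exhausts the cost allowance optimally: 349.7 mg.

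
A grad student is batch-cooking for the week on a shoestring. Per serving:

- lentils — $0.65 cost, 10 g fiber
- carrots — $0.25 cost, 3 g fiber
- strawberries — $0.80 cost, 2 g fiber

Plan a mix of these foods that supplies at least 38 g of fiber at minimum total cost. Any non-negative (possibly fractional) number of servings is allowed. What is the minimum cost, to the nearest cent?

$2.47

Cost per g of fiber: lentils $0.0650, carrots $0.0833, strawberries $0.4000.
With no serving limits, use only lentils: 38 g / 10 g = 3.8 servings × $0.65 = $2.47.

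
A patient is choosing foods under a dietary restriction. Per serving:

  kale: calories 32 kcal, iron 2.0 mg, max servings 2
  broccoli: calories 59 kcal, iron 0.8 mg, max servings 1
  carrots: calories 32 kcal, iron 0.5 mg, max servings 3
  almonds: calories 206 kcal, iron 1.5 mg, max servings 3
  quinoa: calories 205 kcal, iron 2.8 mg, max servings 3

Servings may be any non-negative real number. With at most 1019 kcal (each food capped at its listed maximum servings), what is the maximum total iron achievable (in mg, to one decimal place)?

Iron per kcal: kale 0.0625, carrots 0.01562, quinoa 0.01366, broccoli 0.01356, almonds 0.007282.
Take 2 servings of kale: uses 64 kcal, +4.0 mg iron (running total 4.0 mg).
Take 3 servings of carrots: uses 96 kcal, +1.5 mg iron (running total 5.5 mg).
Take 3 servings of quinoa: uses 615 kcal, +8.4 mg iron (running total 13.9 mg).
Take 1 serving of broccoli: uses 59 kcal, +0.8 mg iron (running total 14.7 mg).
Take 0.8981 servings of almonds: uses 185 kcal, +1.3 mg iron (running total 16.0 mg).
Greedy by best ratio exhausts the calories allowance optimally: 16.0 mg.

16.0 mg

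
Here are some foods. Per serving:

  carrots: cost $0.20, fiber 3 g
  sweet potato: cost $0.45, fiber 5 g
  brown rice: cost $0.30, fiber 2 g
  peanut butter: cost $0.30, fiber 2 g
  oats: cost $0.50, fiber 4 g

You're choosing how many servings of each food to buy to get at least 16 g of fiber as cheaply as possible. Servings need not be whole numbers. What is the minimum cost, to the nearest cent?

Cost per g of fiber: carrots $0.0667, sweet potato $0.0900, oats $0.1250, brown rice $0.1500, peanut butter $0.1500.
With no serving limits, use only carrots: 16 g / 3 g = 5.333 servings × $0.20 = $1.07.

$1.07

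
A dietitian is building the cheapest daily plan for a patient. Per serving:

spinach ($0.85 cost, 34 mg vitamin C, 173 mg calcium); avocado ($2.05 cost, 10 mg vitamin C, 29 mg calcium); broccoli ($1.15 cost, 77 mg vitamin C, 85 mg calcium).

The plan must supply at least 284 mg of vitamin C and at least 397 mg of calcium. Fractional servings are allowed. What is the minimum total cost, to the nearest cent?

With two linear requirements the optimum uses one or two foods; enumerate the corners.
spinach only: max(284/34, 397/173) = 8.353 servings → $7.10.
avocado only: max(284/10, 397/29) = 28.4 servings → $58.22.
broccoli only: max(284/77, 397/85) = 4.671 servings → $5.37.
spinach + avocado: the both-tight solution has a negative serving — not a feasible corner.
spinach + broccoli with both tight: 0.6163 servings and 3.416 servings → $4.45.
avocado + broccoli with both tight: 4.649 servings and 3.085 servings → $13.08.
The minimum over all feasible corners is $4.45.

$4.45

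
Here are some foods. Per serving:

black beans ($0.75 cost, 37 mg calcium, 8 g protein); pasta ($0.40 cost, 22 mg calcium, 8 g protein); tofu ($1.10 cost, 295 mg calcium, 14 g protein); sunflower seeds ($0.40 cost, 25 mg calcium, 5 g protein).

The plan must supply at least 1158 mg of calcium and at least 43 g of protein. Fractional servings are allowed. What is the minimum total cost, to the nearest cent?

$4.32

A basic optimal solution has at most two foods positive. Try each food alone and each pair with both targets met exactly.
black beans only: max(1158/37, 43/8) = 31.3 servings → $23.47.
pasta only: max(1158/22, 43/8) = 52.64 servings → $21.05.
tofu only: max(1158/295, 43/14) = 3.925 servings → $4.32.
sunflower seeds only: max(1158/25, 43/5) = 46.32 servings → $18.53.
black beans + pasta: intersection lies outside the first quadrant.
black beans + tofu: intersection lies outside the first quadrant.
black beans + sunflower seeds: intersection lies outside the first quadrant.
pasta + tofu: the both-tight solution has a negative serving — not a feasible corner.
pasta + sunflower seeds: intersection lies outside the first quadrant.
tofu + sunflower seeds: the both-tight solution has a negative serving — not a feasible corner.
So the least-cost plan costs $4.32.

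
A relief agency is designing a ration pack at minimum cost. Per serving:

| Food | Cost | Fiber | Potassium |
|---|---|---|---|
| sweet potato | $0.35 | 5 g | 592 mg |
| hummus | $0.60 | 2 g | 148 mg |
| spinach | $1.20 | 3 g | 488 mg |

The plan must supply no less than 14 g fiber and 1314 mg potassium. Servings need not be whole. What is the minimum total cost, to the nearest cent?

sweet potato only: max(14/5, 1314/592) = 2.8 servings → $0.98.
hummus only: max(14/2, 1314/148) = 8.878 servings → $5.33.
spinach only: max(14/3, 1314/488) = 4.667 servings → $5.60.
sweet potato + hummus with both tight: 1.252 servings and 3.869 servings → $2.76.
sweet potato + spinach: the both-tight solution has a negative serving — not a feasible corner.
hummus + spinach with both tight: 5.432 servings and 1.045 servings → $4.51.
Cheapest feasible corner: $0.98.

$0.98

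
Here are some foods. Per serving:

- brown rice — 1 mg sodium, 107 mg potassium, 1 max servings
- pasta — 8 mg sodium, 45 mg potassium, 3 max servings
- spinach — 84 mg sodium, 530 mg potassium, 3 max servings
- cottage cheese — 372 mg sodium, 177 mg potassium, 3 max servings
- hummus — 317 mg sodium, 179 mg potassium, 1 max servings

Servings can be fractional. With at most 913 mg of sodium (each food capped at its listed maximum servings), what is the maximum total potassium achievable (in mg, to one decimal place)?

2162.8 mg

Potassium per mg sodium: brown rice 107, spinach 6.31, pasta 5.625, hummus 0.5647, cottage cheese 0.4758.
Take 1 serving of brown rice: uses 1 mg sodium, +107.0 mg potassium (running total 107.0 mg).
Take 3 servings of spinach: uses 252 mg sodium, +1590.0 mg potassium (running total 1697.0 mg).
Take 3 servings of pasta: uses 24 mg sodium, +135.0 mg potassium (running total 1832.0 mg).
Take 1 serving of hummus: uses 317 mg sodium, +179.0 mg potassium (running total 2011.0 mg).
Take 0.8575 servings of cottage cheese: uses 319 mg sodium, +151.8 mg potassium (running total 2162.8 mg).
Filling greedily by potassium-per-mg sodium is optimal for one linear limit, giving 2162.8 mg.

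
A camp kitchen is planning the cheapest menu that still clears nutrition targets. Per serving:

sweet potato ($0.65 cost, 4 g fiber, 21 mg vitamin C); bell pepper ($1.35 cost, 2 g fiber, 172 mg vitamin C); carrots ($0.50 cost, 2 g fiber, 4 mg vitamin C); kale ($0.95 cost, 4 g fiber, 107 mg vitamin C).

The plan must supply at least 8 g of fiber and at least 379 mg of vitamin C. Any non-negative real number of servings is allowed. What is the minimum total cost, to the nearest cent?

Minimising a linear cost over {fiber ≥ 8, vitamin C ≥ 379, servings ≥ 0} — the optimum is at a vertex, using one or two foods.
sweet potato only: max(8/4, 379/21) = 18.05 servings → $11.73.
bell pepper only: max(8/2, 379/172) = 4 servings → $5.40.
carrots only: max(8/2, 379/4) = 94.75 servings → $47.38.
kale only: max(8/4, 379/107) = 3.542 servings → $3.36.
sweet potato + bell pepper with both tight: 0.9567 servings and 2.087 servings → $3.44.
sweet potato + carrots: the both-tight solution has a negative serving — not a feasible corner.
sweet potato + kale with both targets exact would need a negative amount; discard.
bell pepper + carrots with both tight: 2.161 servings and 1.839 servings → $3.84.
bell pepper + kale with both tight: 1.392 servings and 1.304 servings → $3.12.
carrots + kale: intersection lies outside the first quadrant.
The minimum over all feasible corners is $3.12.

$3.12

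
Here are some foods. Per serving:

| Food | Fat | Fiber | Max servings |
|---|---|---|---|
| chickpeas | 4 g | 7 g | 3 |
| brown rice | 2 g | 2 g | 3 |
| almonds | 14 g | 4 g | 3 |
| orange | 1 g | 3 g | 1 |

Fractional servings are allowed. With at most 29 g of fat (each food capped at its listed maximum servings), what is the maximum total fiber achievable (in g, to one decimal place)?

32.9 g

Fiber per g fat: orange 3, chickpeas 1.75, brown rice 1, almonds 0.2857.
Take 1 serving of orange: uses 1 g fat, +3.0 g fiber (running total 3.0 g).
Take 3 servings of chickpeas: uses 12 g fat, +21.0 g fiber (running total 24.0 g).
Take 3 servings of brown rice: uses 6 g fat, +6.0 g fiber (running total 30.0 g).
Take 0.7143 servings of almonds: uses 10 g fat, +2.9 g fiber (running total 32.9 g).
Greedy by best ratio exhausts the fat allowance optimally: 32.9 g.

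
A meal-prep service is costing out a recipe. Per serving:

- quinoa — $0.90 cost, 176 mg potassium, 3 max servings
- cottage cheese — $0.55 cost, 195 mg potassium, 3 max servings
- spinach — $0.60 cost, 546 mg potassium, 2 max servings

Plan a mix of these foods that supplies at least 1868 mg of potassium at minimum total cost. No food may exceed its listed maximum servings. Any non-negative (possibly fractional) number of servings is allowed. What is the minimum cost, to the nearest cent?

Cost per mg of potassium: spinach $0.0011, cottage cheese $0.0028, quinoa $0.0051.
Take 2 servings of spinach: +1092.0 mg potassium for $1.20 (total $1.20, still need 776.0 mg).
Take 3 servings of cottage cheese: +585.0 mg potassium for $1.65 (total $2.85, still need 191.0 mg).
Take 1.085 servings of quinoa: +191.0 mg potassium for $0.98 (total $3.83, still need 0.0 mg).
Filling from the cheapest source first is optimal under one linear minimum: $3.83.

$3.83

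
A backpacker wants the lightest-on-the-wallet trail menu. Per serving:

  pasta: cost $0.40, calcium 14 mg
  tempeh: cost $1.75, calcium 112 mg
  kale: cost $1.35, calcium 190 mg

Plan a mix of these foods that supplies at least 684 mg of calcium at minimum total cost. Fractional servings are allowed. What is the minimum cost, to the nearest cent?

Cost per mg of calcium: kale $0.0071, tempeh $0.0156, pasta $0.0286.
With no serving limits, use only kale: 684 mg / 190 mg = 3.6 servings × $1.35 = $4.86.

$4.86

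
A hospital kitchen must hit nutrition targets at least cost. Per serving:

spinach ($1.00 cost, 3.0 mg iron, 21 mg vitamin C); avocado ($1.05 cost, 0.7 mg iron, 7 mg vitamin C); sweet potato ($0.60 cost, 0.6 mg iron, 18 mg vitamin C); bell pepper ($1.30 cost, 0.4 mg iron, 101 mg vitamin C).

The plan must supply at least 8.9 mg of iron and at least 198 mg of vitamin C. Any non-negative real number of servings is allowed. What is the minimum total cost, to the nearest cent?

Check every corner: each single food scaled to meet both minima, and each pair solved so both constraints bind.
spinach only: max(8.9/3.0, 198/21) = 9.429 servings → $9.43.
avocado only: max(8.9/0.7, 198/7) = 28.29 servings → $29.70.
sweet potato only: max(8.9/0.6, 198/18) = 14.83 servings → $8.90.
bell pepper only: max(8.9/0.4, 198/101) = 22.25 servings → $28.93.
spinach + avocado: the both-tight solution has a negative serving — not a feasible corner.
spinach + sweet potato with both tight: 1 serving and 9.833 servings → $6.90.
spinach + bell pepper with both tight: 2.782 servings and 1.382 servings → $4.58.
avocado + sweet potato with both tight: 4.929 servings and 9.083 servings → $10.62.
avocado + bell pepper with both tight: 12.07 servings and 1.124 servings → $14.14.
sweet potato + bell pepper: intersection lies outside the first quadrant.
The minimum over all feasible corners is $4.58.

$4.58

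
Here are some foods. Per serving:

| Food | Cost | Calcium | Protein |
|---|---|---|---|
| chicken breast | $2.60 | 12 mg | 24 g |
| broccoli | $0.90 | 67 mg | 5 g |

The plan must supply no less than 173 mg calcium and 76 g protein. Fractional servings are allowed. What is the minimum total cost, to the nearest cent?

$8.98

The cheapest plan sits at a corner of the feasible region — with two constraints it uses at most two foods.
chicken breast only: max(173/12, 76/24) = 14.42 servings → $37.48.
broccoli only: max(173/67, 76/5) = 15.2 servings → $13.68.
chicken breast + broccoli with both tight: 2.731 servings and 2.093 servings → $8.98.
Cheapest feasible corner: $8.98.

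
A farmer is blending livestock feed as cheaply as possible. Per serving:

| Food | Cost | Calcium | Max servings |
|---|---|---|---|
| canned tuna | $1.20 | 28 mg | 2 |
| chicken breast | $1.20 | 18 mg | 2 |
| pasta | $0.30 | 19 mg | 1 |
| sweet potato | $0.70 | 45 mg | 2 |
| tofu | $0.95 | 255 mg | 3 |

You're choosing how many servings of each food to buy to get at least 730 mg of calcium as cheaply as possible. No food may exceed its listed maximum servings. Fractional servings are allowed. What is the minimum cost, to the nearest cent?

Cost per mg of calcium: tofu $0.0037, sweet potato $0.0156, pasta $0.0158, canned tuna $0.0429, chicken breast $0.0667.
Take 2.863 servings of tofu: +730.0 mg calcium for $2.72 (total $2.72, still need 0.0 mg).
Filling from the cheapest source first is optimal under one linear minimum: $2.72.

$2.72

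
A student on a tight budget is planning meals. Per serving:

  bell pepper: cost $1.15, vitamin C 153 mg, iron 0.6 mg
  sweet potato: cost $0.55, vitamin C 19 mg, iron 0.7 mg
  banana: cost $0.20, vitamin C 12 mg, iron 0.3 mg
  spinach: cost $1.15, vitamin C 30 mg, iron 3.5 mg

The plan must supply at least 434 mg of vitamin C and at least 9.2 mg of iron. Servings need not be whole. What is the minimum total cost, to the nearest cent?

Two binding constraints pin down two serving amounts, so the optimal mix uses at most two foods. The candidates are each food alone (scaled to the tighter of vitamin C/iron) and each pair with both constraints tight.
bell pepper only: max(434/153, 9.2/0.6) = 15.33 servings → $17.63.
sweet potato only: max(434/19, 9.2/0.7) = 22.84 servings → $12.56.
banana only: max(434/12, 9.2/0.3) = 36.17 servings → $7.23.
spinach only: max(434/30, 9.2/3.5) = 14.47 servings → $16.64.
bell pepper + sweet potato with both tight: 1.348 servings and 11.99 servings → $8.14.
bell pepper + banana with both tight: 0.5116 servings and 29.64 servings → $6.52.
bell pepper + spinach with both tight: 2.402 servings and 2.217 servings → $5.31.
sweet potato + banana: intersection lies outside the first quadrant.
sweet potato + spinach: intersection lies outside the first quadrant.
banana + spinach: intersection lies outside the first quadrant.
The minimum over all feasible corners is $5.31.

$5.31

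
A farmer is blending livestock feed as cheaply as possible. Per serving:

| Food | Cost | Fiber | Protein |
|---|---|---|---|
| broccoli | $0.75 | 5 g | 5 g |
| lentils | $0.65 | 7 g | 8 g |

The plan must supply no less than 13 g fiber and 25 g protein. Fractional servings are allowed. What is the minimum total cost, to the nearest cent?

$2.03

Check every corner: each single food scaled to meet both minima, and each pair solved so both constraints bind.
broccoli only: max(13/5, 25/5) = 5 servings → $3.75.
lentils only: max(13/7, 25/8) = 3.125 servings → $2.03.
broccoli + lentils: intersection lies outside the first quadrant.
The minimum over all feasible corners is $2.03.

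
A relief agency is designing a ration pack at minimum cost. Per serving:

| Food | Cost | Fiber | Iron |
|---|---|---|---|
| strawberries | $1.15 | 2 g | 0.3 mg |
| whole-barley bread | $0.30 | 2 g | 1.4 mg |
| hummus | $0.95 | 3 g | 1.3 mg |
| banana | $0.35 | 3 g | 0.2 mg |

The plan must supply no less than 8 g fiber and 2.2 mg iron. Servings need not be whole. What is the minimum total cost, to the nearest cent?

This is a tiny linear program; its minimum lies at a vertex of the feasible set. List the vertices and price them.
strawberries only: max(8/2, 2.2/0.3) = 7.333 servings → $8.43.
whole-barley bread only: max(8/2, 2.2/1.4) = 4 servings → $1.20.
hummus only: max(8/3, 2.2/1.3) = 2.667 servings → $2.53.
banana only: max(8/3, 2.2/0.2) = 11 servings → $3.85.
strawberries + whole-barley bread with both tight: 3.091 servings and 0.9091 servings → $3.83.
strawberries + hummus with both tight: 2.235 servings and 1.176 servings → $3.69.
strawberries + banana with both targets exact would need a negative amount; discard.
whole-barley bread + hummus with both targets exact would need a negative amount; discard.
whole-barley bread + banana with both tight: 1.316 servings and 1.789 servings → $1.02.
hummus + banana with both tight: 1.515 servings and 1.152 servings → $1.84.
Cheapest feasible corner: $1.02.

$1.02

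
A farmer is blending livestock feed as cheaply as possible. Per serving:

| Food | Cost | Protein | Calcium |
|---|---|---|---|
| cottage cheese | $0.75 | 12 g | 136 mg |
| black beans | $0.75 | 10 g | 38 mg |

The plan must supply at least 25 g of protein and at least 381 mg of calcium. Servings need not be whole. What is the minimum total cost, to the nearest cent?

Two binding constraints pin down two serving amounts, so the optimal mix uses at most two foods. The candidates are each food alone (scaled to the tighter of protein/calcium) and each pair with both constraints tight.
cottage cheese only: max(25/12, 381/136) = 2.801 servings → $2.10.
black beans only: max(25/10, 381/38) = 10.03 servings → $7.52.
cottage cheese + black beans: intersection lies outside the first quadrant.
The minimum over all feasible corners is $2.10.

$2.10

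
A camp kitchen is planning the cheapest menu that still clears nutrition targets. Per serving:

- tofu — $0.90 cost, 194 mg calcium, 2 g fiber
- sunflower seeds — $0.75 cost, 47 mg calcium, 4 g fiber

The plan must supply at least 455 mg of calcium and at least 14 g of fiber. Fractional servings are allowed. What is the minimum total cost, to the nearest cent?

The cheapest plan sits at a corner of the feasible region — with two constraints it uses at most two foods.
tofu only: max(455/194, 14/2) = 7 servings → $6.30.
sunflower seeds only: max(455/47, 14/4) = 9.681 servings → $7.26.
tofu + sunflower seeds with both tight: 1.704 servings and 2.648 servings → $3.52.
So the least-cost plan costs $3.52.

$3.52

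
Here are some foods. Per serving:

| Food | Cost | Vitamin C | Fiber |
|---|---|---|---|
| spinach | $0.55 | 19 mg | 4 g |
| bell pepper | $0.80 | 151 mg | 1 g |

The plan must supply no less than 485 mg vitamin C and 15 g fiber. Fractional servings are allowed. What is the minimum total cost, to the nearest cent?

$3.94

An LP optimum is at a vertex; with two nutrient constraints at most two foods are used. Check each candidate.
spinach only: max(485/19, 15/4) = 25.53 servings → $14.04.
bell pepper only: max(485/151, 15/1) = 15 servings → $12.00.
spinach + bell pepper with both tight: 3.043 servings and 2.829 servings → $3.94.
Cheapest feasible corner: $3.94.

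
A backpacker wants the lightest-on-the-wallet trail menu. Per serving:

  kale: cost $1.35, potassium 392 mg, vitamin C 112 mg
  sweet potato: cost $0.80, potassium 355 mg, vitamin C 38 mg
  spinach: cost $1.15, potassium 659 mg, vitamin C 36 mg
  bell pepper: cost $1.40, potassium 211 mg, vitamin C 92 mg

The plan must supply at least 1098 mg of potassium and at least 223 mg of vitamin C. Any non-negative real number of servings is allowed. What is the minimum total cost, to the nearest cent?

$3.11

With two linear requirements the optimum uses one or two foods; enumerate the corners.
kale only: max(1098/392, 223/112) = 2.801 servings → $3.78.
sweet potato only: max(1098/355, 223/38) = 5.868 servings → $4.69.
spinach only: max(1098/659, 223/36) = 6.194 servings → $7.12.
bell pepper only: max(1098/211, 223/92) = 5.204 servings → $7.29.
kale + sweet potato with both tight: 1.506 servings and 1.43 servings → $3.18.
kale + spinach with both tight: 1.8 servings and 0.5957 servings → $3.11.
kale + bell pepper: intersection lies outside the first quadrant.
sweet potato + spinach: intersection lies outside the first quadrant.
sweet potato + bell pepper with both tight: 2.19 servings and 1.519 servings → $3.88.
spinach + bell pepper with both tight: 1.018 servings and 2.026 servings → $4.01.
So the least-cost plan costs $3.11.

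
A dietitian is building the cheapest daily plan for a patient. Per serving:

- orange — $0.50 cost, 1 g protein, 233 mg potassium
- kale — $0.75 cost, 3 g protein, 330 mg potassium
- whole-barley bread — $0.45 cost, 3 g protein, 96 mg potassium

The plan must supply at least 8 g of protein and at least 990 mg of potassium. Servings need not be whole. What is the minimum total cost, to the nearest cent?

The cheapest plan sits at a corner of the feasible region — with two constraints it uses at most two foods.
orange only: max(8/1, 990/233) = 8 servings → $4.00.
kale only: max(8/3, 990/330) = 3 servings → $2.25.
whole-barley bread only: max(8/3, 990/96) = 10.31 servings → $4.64.
orange + kale with both tight: 0.8943 servings and 2.369 servings → $2.22.
orange + whole-barley bread with both tight: 3.652 servings and 1.449 servings → $2.48.
kale + whole-barley bread with both targets exact would need a negative amount; discard.
Cheapest feasible corner: $2.22.

$2.22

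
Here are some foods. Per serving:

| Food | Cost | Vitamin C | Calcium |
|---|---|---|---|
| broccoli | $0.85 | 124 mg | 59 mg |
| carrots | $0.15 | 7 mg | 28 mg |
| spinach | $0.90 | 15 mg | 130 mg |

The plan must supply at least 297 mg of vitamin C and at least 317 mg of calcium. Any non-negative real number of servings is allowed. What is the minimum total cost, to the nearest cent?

Compare the cost at each extreme point of the feasible region.
broccoli only: max(297/124, 317/59) = 5.373 servings → $4.57.
carrots only: max(297/7, 317/28) = 42.43 servings → $6.36.
spinach only: max(297/15, 317/130) = 19.8 servings → $17.82.
broccoli + carrots with both tight: 1.993 servings and 7.122 servings → $2.76.
broccoli + spinach with both tight: 2.222 servings and 1.43 servings → $3.18.
carrots + spinach with both targets exact would need a negative amount; discard.
Cheapest feasible corner: $2.76.

$2.76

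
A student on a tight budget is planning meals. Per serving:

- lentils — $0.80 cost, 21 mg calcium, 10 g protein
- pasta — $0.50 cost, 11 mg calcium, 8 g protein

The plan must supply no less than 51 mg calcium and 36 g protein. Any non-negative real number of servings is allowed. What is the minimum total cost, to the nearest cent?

A basic optimal solution has at most two foods positive. Try each food alone and each pair with both targets met exactly.
lentils only: max(51/21, 36/10) = 3.6 servings → $2.88.
pasta only: max(51/11, 36/8) = 4.636 servings → $2.32.
lentils + pasta with both tight: 0.2069 servings and 4.241 servings → $2.29.
Cheapest feasible corner: $2.29.

$2.29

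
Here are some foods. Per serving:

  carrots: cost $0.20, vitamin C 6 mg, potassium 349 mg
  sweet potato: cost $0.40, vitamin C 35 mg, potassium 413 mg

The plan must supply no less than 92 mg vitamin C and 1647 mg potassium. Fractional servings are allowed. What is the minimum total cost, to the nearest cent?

$1.32

carrots only: max(92/6, 1647/349) = 15.33 servings → $3.07.
sweet potato only: max(92/35, 1647/413) = 3.988 servings → $1.60.
carrots + sweet potato with both tight: 2.018 servings and 2.283 servings → $1.32.
The minimum over all feasible corners is $1.32.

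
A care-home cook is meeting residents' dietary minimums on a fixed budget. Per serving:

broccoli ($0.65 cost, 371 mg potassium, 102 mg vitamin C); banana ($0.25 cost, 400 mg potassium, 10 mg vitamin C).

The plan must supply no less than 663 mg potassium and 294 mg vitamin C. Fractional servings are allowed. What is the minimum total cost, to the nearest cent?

Check every corner: each single food scaled to meet both minima, and each pair solved so both constraints bind.
broccoli only: max(663/371, 294/102) = 2.882 servings → $1.87.
banana only: max(663/400, 294/10) = 29.4 servings → $7.35.
broccoli + banana with both targets exact would need a negative amount; discard.
So the least-cost plan costs $1.87.

$1.87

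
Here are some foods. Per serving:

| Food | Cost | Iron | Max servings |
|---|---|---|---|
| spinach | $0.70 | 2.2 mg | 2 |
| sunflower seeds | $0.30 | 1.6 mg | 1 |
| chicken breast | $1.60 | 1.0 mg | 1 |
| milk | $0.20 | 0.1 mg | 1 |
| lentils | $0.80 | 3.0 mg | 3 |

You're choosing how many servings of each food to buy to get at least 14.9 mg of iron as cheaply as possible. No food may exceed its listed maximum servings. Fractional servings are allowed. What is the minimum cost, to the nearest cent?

Cost per mg of iron: sunflower seeds $0.1875, lentils $0.2667, spinach $0.3182, chicken breast $1.6000, milk $2.0000.
Take 1 serving of sunflower seeds: +1.6 mg iron for $0.30 (total $0.30, still need 13.3 mg).
Take 3 servings of lentils: +9.0 mg iron for $2.40 (total $2.70, still need 4.3 mg).
Take 1.955 servings of spinach: +4.3 mg iron for $1.37 (total $4.07, still need 0.0 mg).
Greedy by cheapest-per-mg is optimal for a single linear constraint, so the minimum cost is $4.07.

$4.07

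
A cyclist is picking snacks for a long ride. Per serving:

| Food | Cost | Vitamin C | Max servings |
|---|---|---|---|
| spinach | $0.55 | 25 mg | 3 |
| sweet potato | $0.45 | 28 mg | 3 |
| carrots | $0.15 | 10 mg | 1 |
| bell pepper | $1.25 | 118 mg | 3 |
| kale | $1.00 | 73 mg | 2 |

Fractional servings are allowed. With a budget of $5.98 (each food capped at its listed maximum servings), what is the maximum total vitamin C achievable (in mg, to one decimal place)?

Vitamin C per dollar: bell pepper 94.4, kale 73, carrots 66.67, sweet potato 62.22, spinach 45.45.
Take 3 servings of bell pepper: spends $3.75, +354.0 mg vitamin C (running total 354.0 mg).
Take 2 servings of kale: spends $2.00, +146.0 mg vitamin C (running total 500.0 mg).
Take 1 serving of carrots: spends $0.15, +10.0 mg vitamin C (running total 510.0 mg).
Take 0.1778 servings of sweet potato: spends $0.08, +5.0 mg vitamin C (running total 515.0 mg).
Greedy by best ratio exhausts the cost allowance optimally: 515.0 mg.

515.0 mg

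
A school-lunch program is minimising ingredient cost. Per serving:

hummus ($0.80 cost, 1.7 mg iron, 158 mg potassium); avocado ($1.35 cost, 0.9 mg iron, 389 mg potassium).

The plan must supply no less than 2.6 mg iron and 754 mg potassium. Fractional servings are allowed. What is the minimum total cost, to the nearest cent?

This is a tiny linear program; its minimum lies at a vertex of the feasible set. List the vertices and price them.
hummus only: max(2.6/1.7, 754/158) = 4.772 servings → $3.82.
avocado only: max(2.6/0.9, 754/389) = 2.889 servings → $3.90.
hummus + avocado with both tight: 0.6411 servings and 1.678 servings → $2.78.
So the least-cost plan costs $2.78.

$2.78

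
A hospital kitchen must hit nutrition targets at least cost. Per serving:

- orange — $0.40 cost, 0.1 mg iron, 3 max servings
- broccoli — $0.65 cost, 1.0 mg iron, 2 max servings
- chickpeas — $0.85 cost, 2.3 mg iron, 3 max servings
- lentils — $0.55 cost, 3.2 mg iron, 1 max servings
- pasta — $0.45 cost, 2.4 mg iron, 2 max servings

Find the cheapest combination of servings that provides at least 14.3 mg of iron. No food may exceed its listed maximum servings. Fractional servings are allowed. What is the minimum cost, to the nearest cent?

$3.78

Cost per mg of iron: lentils $0.1719, pasta $0.1875, chickpeas $0.3696, broccoli $0.6500, orange $4.0000.
Take 1 serving of lentils: +3.2 mg iron for $0.55 (total $0.55, still need 11.1 mg).
Take 2 servings of pasta: +4.8 mg iron for $0.90 (total $1.45, still need 6.3 mg).
Take 2.739 servings of chickpeas: +6.3 mg iron for $2.33 (total $3.78, still need 0.0 mg).
Filling from the cheapest source first is optimal under one linear minimum: $3.78.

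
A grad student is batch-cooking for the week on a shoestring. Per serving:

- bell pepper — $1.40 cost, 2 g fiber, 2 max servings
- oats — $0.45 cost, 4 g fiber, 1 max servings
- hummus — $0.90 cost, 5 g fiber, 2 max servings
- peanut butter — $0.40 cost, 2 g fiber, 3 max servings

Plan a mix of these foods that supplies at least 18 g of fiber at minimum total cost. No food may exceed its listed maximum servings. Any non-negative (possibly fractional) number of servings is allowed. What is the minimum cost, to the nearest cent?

Cost per g of fiber: oats $0.1125, hummus $0.1800, peanut butter $0.2000, bell pepper $0.7000.
Take 1 serving of oats: +4.0 g fiber for $0.45 (total $0.45, still need 14.0 g).
Take 2 servings of hummus: +10.0 g fiber for $1.80 (total $2.25, still need 4.0 g).
Take 2 servings of peanut butter: +4.0 g fiber for $0.80 (total $3.05, still need 0.0 g).
Greedy by cheapest-per-g is optimal for a single linear constraint, so the minimum cost is $3.05.

$3.05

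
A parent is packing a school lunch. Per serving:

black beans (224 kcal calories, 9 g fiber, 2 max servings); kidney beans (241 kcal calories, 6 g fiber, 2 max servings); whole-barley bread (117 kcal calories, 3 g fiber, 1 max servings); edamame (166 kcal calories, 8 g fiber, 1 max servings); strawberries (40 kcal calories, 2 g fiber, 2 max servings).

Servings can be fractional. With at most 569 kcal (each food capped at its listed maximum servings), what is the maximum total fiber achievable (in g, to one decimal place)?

25.0 g

Fiber per kcal: strawberries 0.05, edamame 0.04819, black beans 0.04018, whole-barley bread 0.02564, kidney beans 0.0249.
Take 2 servings of strawberries: uses 80 kcal, +4.0 g fiber (running total 4.0 g).
Take 1 serving of edamame: uses 166 kcal, +8.0 g fiber (running total 12.0 g).
Take 1.442 servings of black beans: uses 323 kcal, +13.0 g fiber (running total 25.0 g).
Filling greedily by fiber-per-kcal is optimal for one linear limit, giving 25.0 g.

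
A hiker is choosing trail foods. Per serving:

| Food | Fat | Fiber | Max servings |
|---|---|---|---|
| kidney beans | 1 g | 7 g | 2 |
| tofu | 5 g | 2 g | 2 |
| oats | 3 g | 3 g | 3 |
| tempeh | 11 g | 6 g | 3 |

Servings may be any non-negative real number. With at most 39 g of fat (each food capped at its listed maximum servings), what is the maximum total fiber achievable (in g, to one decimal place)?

38.3 g

Fiber per g fat: kidney beans 7, oats 1, tempeh 0.5455, tofu 0.4.
Take 2 servings of kidney beans: uses 2 g fat, +14.0 g fiber (running total 14.0 g).
Take 3 servings of oats: uses 9 g fat, +9.0 g fiber (running total 23.0 g).
Take 2.545 servings of tempeh: uses 28 g fat, +15.3 g fiber (running total 38.3 g).
Filling greedily by fiber-per-g fat is optimal for one linear limit, giving 38.3 g.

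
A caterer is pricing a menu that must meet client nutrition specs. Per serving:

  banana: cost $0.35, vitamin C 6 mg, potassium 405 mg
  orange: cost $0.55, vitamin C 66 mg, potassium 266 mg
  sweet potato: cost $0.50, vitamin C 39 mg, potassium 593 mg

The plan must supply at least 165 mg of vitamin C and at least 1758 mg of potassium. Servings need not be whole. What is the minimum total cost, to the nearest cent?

For a min-cost LP with two ≥-constraints, a basic feasible solution has at most two positive variables.
banana only: max(165/6, 1758/405) = 27.5 servings → $9.62.
orange only: max(165/66, 1758/266) = 6.609 servings → $3.63.
sweet potato only: max(165/39, 1758/593) = 4.231 servings → $2.12.
banana + orange with both tight: 2.87 servings and 2.239 servings → $2.24.
banana + sweet potato: the both-tight solution has a negative serving — not a feasible corner.
orange + sweet potato with both tight: 1.018 servings and 2.508 servings → $1.81.
The minimum over all feasible corners is $1.81.

$1.81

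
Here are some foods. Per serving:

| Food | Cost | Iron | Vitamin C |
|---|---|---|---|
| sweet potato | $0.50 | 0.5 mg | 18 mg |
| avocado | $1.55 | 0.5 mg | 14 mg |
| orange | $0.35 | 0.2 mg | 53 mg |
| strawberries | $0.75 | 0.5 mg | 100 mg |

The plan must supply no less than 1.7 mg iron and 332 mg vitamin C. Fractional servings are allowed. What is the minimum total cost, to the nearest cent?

sweet potato only: max(1.7/0.5, 332/18) = 18.44 servings → $9.22.
avocado only: max(1.7/0.5, 332/14) = 23.71 servings → $36.76.
orange only: max(1.7/0.2, 332/53) = 8.5 servings → $2.98.
strawberries only: max(1.7/0.5, 332/100) = 3.4 servings → $2.55.
sweet potato + avocado: the both-tight solution has a negative serving — not a feasible corner.
sweet potato + orange with both tight: 1.035 servings and 5.913 servings → $2.59.
sweet potato + strawberries with both tight: 0.09756 servings and 3.302 servings → $2.53.
avocado + orange with both tight: 1 serving and 6 servings → $3.65.
avocado + strawberries with both tight: 0.09302 servings and 3.307 servings → $2.62.
orange + strawberries: intersection lies outside the first quadrant.
Cheapest feasible corner: $2.53.

$2.53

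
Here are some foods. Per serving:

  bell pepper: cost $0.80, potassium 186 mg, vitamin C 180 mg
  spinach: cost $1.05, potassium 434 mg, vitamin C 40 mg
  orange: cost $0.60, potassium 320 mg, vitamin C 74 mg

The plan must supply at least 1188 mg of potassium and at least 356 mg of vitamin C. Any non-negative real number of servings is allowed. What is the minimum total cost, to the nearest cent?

$2.50

Compare the cost at each extreme point of the feasible region.
bell pepper only: max(1188/186, 356/180) = 6.387 servings → $5.11.
spinach only: max(1188/434, 356/40) = 8.9 servings → $9.35.
orange only: max(1188/320, 356/74) = 4.811 servings → $2.89.
bell pepper + spinach with both tight: 1.514 servings and 2.089 servings → $3.40.
bell pepper + orange with both tight: 0.5933 servings and 3.368 servings → $2.50.
spinach + orange: intersection lies outside the first quadrant.
So the least-cost plan costs $2.50.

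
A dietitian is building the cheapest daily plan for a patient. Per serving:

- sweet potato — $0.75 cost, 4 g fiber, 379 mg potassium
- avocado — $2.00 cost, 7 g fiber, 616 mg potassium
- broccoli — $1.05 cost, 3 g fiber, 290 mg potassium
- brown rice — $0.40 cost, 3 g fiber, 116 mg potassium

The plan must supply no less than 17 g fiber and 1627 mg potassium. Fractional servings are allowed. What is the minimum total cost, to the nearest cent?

This is a tiny linear program; its minimum lies at a vertex of the feasible set. List the vertices and price them.
sweet potato only: max(17/4, 1627/379) = 4.293 servings → $3.22.
avocado only: max(17/7, 1627/616) = 2.641 servings → $5.28.
broccoli only: max(17/3, 1627/290) = 5.667 servings → $5.95.
brown rice only: max(17/3, 1627/116) = 14.03 servings → $5.61.
sweet potato + avocado: the both-tight solution has a negative serving — not a feasible corner.
sweet potato + broccoli with both tight: 2.13 servings and 2.826 servings → $4.57.
sweet potato + brown rice with both targets exact would need a negative amount; discard.
avocado + broccoli with both tight: 0.2692 servings and 5.038 servings → $5.83.
avocado + brown rice with both targets exact would need a negative amount; discard.
broccoli + brown rice with both tight: 5.573 servings and 0.09387 servings → $5.89.
The minimum over all feasible corners is $3.22.

$3.22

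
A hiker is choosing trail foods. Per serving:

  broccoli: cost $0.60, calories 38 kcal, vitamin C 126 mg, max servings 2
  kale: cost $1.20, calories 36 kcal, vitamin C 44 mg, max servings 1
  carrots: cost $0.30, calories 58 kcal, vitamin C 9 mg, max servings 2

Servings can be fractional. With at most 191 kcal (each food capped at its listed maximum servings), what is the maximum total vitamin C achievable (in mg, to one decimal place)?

Vitamin C per kcal: broccoli 3.316, kale 1.222, carrots 0.1552.
Take 2 servings of broccoli: uses 76 kcal, +252.0 mg vitamin C (running total 252.0 mg).
Take 1 serving of kale: uses 36 kcal, +44.0 mg vitamin C (running total 296.0 mg).
Take 1.362 servings of carrots: uses 79 kcal, +12.3 mg vitamin C (running total 308.3 mg).
Filling greedily by vitamin C-per-kcal is optimal for one linear limit, giving 308.3 mg.

308.3 mg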